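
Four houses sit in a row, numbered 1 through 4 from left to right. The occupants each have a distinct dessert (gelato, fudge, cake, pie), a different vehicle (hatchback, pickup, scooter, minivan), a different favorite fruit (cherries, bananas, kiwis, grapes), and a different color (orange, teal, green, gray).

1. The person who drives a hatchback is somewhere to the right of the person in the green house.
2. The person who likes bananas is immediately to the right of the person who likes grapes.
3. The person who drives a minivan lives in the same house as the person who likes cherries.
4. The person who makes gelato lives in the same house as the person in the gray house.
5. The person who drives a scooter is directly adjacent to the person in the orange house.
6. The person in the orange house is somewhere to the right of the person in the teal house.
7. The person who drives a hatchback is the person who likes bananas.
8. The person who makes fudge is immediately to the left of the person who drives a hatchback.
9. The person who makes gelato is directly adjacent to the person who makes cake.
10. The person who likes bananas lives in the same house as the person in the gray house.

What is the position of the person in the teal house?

The person who makes fudge is narrowed to house 1 or 2 or 3; consider each.
Placing it in house 2 and house 3 leads to a contradiction, so it's in house 1.
The person who drives a hatchback is in house 2 (clue 8).
From clue 1, the person in the green house must be in house 1.
The person who likes bananas is in house 2 (clue 7).
Clue 10 places the person in the gray house in house 2.
House 4's color must be orange (nothing else left).
The person who likes grapes is in house 1 (clue 2).
The person who makes gelato is in house 2 (clue 4).
From clue 5, the person who drives a scooter must be in house 3.
By clue 9, the person who makes cake is in house 3.
House 4's dessert must be pie (nothing else left).
The only color still possible for house 3 is teal.
Clue 3: the person who drives a minivan is in house 4.
From clue 3, the person who likes cherries must be in house 4.
The only vehicle still possible for house 1 is pickup.
That leaves kiwis as the favorite fruit for house 3.
So: house 1 = fudge/pickup/grapes/green, house 2 = gelato/hatchback/bananas/gray, house 3 = cake/scooter/kiwis/teal, house 4 = pie/minivan/cherries/orange.

3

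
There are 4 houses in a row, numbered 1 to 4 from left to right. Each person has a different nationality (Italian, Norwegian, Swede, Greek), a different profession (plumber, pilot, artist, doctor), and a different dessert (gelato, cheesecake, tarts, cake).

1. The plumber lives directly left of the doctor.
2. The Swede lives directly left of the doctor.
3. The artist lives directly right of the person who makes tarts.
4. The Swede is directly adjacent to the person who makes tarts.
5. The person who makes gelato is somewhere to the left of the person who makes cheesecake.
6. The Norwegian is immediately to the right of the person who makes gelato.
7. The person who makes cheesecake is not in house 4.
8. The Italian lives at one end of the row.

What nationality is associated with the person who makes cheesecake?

Greek

House 4 dessert: only cake fits.
The Italian is narrowed to house 1 or 4; consider each.
Placing it in house 1 leads to a contradiction, so it's in house 4.
The Norwegian is narrowed to house 2 or 3; consider each.
Placing it in house 3 leads to a contradiction, so it's in house 2.
By clue 6, the person who makes gelato is in house 1.
Clue 4 places the person who makes tarts in house 2.
The only dessert still possible for house 3 is cheesecake.
By clue 3, the artist is in house 3.
From clue 1, the doctor must be in house 2.
From clue 2, the Swede must be in house 1.
House 3 nationality: only Greek fits.
The only profession still possible for house 1 is plumber.
House 4 profession: only pilot fits.
So: house 1 = Swede/plumber/gelato, house 2 = Norwegian/doctor/tarts, house 3 = Greek/artist/cheesecake, house 4 = Italian/pilot/cake.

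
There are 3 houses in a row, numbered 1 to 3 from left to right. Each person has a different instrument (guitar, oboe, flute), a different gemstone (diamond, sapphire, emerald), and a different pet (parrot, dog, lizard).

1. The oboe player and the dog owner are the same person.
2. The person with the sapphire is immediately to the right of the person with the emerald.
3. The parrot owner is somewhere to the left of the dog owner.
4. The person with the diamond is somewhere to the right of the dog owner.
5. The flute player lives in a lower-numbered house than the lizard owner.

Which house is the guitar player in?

From clue 4, the person with the diamond must be in house 3.
From clue 4, the dog owner must be in house 2.
The only gemstone still possible for house 1 is emerald.
The only gemstone still possible for house 2 is sapphire.
House 1 pet: only parrot fits.
That leaves lizard as the pet for house 3.
Clue 1 places the oboe player in house 2.
House 1's instrument must be flute (nothing else left).
That leaves guitar as the instrument for house 3.
So: house 1 = flute/emerald/parrot, house 2 = oboe/sapphire/dog, house 3 = guitar/diamond/lizard.

3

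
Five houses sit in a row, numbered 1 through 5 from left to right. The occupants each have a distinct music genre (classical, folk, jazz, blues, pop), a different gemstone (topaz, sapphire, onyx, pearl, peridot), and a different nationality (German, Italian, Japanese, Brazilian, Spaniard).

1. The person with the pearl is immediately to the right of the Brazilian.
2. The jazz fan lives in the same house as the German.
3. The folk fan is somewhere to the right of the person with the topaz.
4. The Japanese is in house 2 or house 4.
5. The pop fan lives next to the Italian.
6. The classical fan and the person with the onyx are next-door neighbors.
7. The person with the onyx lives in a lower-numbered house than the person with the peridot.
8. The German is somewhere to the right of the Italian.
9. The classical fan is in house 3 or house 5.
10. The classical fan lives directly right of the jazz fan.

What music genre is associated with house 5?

classical

That leaves Spaniard as the nationality for house 5.
The classical fan is narrowed to house 3 or 5; consider each.
Placing it in house 3 leads to a contradiction, so it's in house 5.
Clue 6 places the person with the onyx in house 4.
The person with the peridot is in house 5 (clue 7).
Clue 10 places the jazz fan in house 4.
Clue 2: the German is in house 4.
That leaves Brazilian as the nationality for house 1.
House 2 nationality: only Japanese fits.
House 3's nationality must be Italian (nothing else left).
From clue 1, the person with the pearl must be in house 2.
By clue 5, the pop fan is in house 2.
House 1's music genre must be blues (nothing else left).
That leaves folk as the music genre for house 3.
House 3's gemstone must be sapphire (nothing else left).
House 1 gemstone: only topaz fits.
So: house 1 = blues/topaz/Brazilian, house 2 = pop/pearl/Japanese, house 3 = folk/sapphire/Italian, house 4 = jazz/onyx/German, house 5 = classical/peridot/Spaniard.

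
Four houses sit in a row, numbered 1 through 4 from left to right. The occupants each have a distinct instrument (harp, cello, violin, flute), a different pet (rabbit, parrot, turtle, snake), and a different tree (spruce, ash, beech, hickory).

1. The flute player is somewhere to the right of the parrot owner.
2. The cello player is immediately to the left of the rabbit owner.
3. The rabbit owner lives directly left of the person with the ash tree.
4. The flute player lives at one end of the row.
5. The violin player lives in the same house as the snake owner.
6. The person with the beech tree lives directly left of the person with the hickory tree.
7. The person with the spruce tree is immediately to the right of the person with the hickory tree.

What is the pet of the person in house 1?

Clue 4 places the flute player in house 4.
House 1 tree: only beech fits.
That leaves hickory as the tree for house 2.
By clue 7, the person with the spruce tree is in house 3.
That leaves turtle as the pet for house 4.
House 4 tree: only ash fits.
Clue 3: the rabbit owner is in house 3.
From clue 2, the cello player must be in house 2.
That leaves violin as the instrument for house 1.
That leaves harp as the instrument for house 3.
Clue 5 places the snake owner in house 1.
That leaves parrot as the pet for house 2.
So: house 1 = violin/snake/beech, house 2 = cello/parrot/hickory, house 3 = harp/rabbit/spruce, house 4 = flute/turtle/ash.

snake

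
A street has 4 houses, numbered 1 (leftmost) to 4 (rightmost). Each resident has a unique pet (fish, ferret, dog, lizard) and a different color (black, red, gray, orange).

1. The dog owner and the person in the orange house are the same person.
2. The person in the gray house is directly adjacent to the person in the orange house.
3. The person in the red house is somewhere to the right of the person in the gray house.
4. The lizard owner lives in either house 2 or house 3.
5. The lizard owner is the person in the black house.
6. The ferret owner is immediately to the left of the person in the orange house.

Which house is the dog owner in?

2

So house 1 gets gray for color.
The person in the orange house is in house 2 (clue 2).
By clue 6, the ferret owner is in house 1.
That leaves red as the color for house 4.
Clue 1: the dog owner is in house 2.
From clue 5, the lizard owner must be in house 3.
So house 4 gets fish for pet.
So house 3 gets black for color.
So: house 1 = ferret/gray, house 2 = dog/orange, house 3 = lizard/black, house 4 = fish/red.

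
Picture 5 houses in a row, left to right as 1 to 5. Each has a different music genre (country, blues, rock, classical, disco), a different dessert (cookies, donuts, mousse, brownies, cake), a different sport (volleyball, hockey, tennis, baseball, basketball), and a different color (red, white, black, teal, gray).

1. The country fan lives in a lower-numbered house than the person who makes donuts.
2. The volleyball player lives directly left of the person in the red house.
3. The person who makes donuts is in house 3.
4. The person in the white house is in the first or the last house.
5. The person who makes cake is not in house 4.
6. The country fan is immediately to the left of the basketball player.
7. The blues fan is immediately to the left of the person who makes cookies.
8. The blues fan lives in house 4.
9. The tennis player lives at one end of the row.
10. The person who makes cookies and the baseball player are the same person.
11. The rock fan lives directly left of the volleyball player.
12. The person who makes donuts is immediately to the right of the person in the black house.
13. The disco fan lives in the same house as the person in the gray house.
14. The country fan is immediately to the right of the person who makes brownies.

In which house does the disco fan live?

5

From clue 3, the person who makes donuts must be in house 3.
Clue 8 places the blues fan in house 4.
From clue 12, the person in the black house must be in house 2.
Clue 1: the country fan is in house 2.
Clue 6: the basketball player is in house 3.
The person who makes cookies is in house 5 (clue 7).
From clue 10, the baseball player must be in house 5.
Clue 14 places the person who makes brownies in house 1.
That leaves cake as the dessert for house 2.
House 4's dessert must be mousse (nothing else left).
House 1's sport must be tennis (nothing else left).
That leaves teal as the color for house 4.
The rock fan is narrowed to house 1 or 3; consider each.
Placing it in house 3 leads to a contradiction, so it's in house 1.
Clue 11: the volleyball player is in house 2.
So house 4 gets hockey for sport.
Clue 2 places the person in the red house in house 3.
The only color still possible for house 1 is white.
House 5's color must be gray (nothing else left).
The disco fan is in house 5 (clue 13).
House 3 music genre: only classical fits.
So: house 1 = rock/brownies/tennis/white, house 2 = country/cake/volleyball/black, house 3 = classical/donuts/basketball/red, house 4 = blues/mousse/hockey/teal, house 5 = disco/cookies/baseball/gray.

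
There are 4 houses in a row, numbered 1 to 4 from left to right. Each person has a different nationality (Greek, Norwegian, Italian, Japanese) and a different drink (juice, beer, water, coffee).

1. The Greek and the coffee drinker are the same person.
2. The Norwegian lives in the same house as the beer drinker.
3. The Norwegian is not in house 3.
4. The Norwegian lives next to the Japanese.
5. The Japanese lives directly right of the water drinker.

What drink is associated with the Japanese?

juice

The Japanese is narrowed to house 2 or 3; consider each.
Placing it in house 2 leads to a contradiction, so it's in house 3.
Clue 5 places the water drinker in house 2.
From clue 2, the Norwegian must be in house 4.
Clue 2: the beer drinker is in house 4.
The only nationality still possible for house 2 is Italian.
House 1's drink must be coffee (nothing else left).
So house 3 gets juice for drink.
House 1's nationality must be Greek (nothing else left).
So: house 1 = Greek/coffee, house 2 = Italian/water, house 3 = Japanese/juice, house 4 = Norwegian/beer.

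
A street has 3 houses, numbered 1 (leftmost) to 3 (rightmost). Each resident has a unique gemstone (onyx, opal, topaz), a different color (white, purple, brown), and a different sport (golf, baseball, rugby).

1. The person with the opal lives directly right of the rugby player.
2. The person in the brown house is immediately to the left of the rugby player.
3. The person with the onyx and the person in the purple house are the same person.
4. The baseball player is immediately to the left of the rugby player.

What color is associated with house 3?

white

The person in the brown house is in house 1 (clue 2).
By clue 2, the rugby player is in house 2.
By clue 4, the baseball player is in house 1.
House 3 sport: only golf fits.
Clue 1: the person with the opal is in house 3.
So house 1 gets topaz for gemstone.
House 2 gemstone: only onyx fits.
By clue 3, the person in the purple house is in house 2.
House 3 color: only white fits.
So: house 1 = topaz/brown/baseball, house 2 = onyx/purple/rugby, house 3 = opal/white/golf.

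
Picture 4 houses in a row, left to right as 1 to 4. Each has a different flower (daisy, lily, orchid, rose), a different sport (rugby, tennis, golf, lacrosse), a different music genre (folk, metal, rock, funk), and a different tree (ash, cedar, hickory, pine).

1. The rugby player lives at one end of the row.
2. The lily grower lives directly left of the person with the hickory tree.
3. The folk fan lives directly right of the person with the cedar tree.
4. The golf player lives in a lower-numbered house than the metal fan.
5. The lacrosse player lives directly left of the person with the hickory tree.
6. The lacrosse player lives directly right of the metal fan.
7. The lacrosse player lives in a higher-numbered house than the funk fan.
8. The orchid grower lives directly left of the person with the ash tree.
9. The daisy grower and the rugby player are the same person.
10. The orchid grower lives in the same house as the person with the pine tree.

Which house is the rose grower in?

From clue 6, the lacrosse player must be in house 3.
Clue 6 places the metal fan in house 2.
House 1's music genre must be funk (nothing else left).
Clue 4 places the golf player in house 1.
The person with the hickory tree is in house 4 (clue 5).
That leaves tennis as the sport for house 2.
So house 4 gets rugby for sport.
House 1's tree must be pine (nothing else left).
By clue 2, the lily grower is in house 3.
From clue 9, the daisy grower must be in house 4.
Clue 10: the orchid grower is in house 1.
So house 2 gets rose for flower.
Clue 8: the person with the ash tree is in house 2.
That leaves cedar as the tree for house 3.
Clue 3: the folk fan is in house 4.
House 3 music genre: only rock fits.
So: house 1 = orchid/golf/funk/pine, house 2 = rose/tennis/metal/ash, house 3 = lily/lacrosse/rock/cedar, house 4 = daisy/rugby/folk/hickory.

2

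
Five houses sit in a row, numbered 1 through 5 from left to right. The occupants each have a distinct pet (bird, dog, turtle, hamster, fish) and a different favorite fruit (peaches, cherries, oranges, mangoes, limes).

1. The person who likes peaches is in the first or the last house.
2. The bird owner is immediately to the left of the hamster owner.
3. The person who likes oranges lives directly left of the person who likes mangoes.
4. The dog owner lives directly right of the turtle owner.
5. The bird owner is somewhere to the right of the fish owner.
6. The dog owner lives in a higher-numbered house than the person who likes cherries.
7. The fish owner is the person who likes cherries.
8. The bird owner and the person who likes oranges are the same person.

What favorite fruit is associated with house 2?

The person who likes peaches is narrowed to house 1 or 5; consider each.
Placing it in house 1 leads to a contradiction, so it's in house 5.
That leaves dog as the pet for house 5.
By clue 4, the turtle owner is in house 4.
That leaves fish as the pet for house 1.
That leaves bird as the pet for house 2.
So house 3 gets hamster for pet.
From clue 7, the person who likes cherries must be in house 1.
Clue 8 places the person who likes oranges in house 2.
Clue 3 places the person who likes mangoes in house 3.
House 4 favorite fruit: only limes fits.
So: house 1 = fish/cherries, house 2 = bird/oranges, house 3 = hamster/mangoes, house 4 = turtle/limes, house 5 = dog/peaches.

oranges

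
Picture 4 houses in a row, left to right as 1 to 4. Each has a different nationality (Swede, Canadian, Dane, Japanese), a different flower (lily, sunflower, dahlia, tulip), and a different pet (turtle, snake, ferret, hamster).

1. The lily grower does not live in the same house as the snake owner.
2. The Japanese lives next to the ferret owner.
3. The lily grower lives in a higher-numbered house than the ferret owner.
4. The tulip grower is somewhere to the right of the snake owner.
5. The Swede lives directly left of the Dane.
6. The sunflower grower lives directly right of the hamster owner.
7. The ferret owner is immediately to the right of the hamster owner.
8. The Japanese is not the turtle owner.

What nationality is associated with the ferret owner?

House 1 flower: only dahlia fits.
House 4 pet: only turtle fits.
The lily grower is narrowed to house 3 or 4; consider each.
Placing it in house 3 leads to a contradiction, so it's in house 4.
House 3's pet must be ferret (nothing else left).
Clue 2 places the Japanese in house 2.
The hamster owner is in house 2 (clue 7).
The only pet still possible for house 1 is snake.
By clue 5, the Swede is in house 3.
From clue 5, the Dane must be in house 4.
Clue 6: the sunflower grower is in house 3.
House 1 nationality: only Canadian fits.
So house 2 gets tulip for flower.
So: house 1 = Canadian/dahlia/snake, house 2 = Japanese/tulip/hamster, house 3 = Swede/sunflower/ferret, house 4 = Dane/lily/turtle.

Swede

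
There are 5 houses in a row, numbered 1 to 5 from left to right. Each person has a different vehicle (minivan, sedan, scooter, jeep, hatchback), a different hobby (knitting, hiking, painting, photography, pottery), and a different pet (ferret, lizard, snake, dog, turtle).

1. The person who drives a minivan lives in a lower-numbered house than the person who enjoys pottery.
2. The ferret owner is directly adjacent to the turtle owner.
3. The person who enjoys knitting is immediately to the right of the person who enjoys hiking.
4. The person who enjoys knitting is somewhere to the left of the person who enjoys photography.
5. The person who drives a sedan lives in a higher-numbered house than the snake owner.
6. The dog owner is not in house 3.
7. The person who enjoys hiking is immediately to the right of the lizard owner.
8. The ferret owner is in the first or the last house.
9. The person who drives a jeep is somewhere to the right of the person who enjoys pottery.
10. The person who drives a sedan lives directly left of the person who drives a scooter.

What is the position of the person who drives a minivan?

So house 1 gets painting for hobby.
The only hobby still possible for house 5 is photography.
That leaves snake as the pet for house 3.
By clue 5, the person who drives a sedan is in house 4.
Clue 10 places the person who drives a scooter in house 5.
So house 3 gets jeep for vehicle.
Clue 9 places the person who enjoys pottery in house 2.
The only hobby still possible for house 4 is knitting.
Clue 1 places the person who drives a minivan in house 1.
The lizard owner is in house 2 (clue 7).
House 2's vehicle must be hatchback (nothing else left).
So house 3 gets hiking for hobby.
So house 4 gets turtle for pet.
From clue 2, the ferret owner must be in house 5.
So house 1 gets dog for pet.
So: house 1 = minivan/painting/dog, house 2 = hatchback/pottery/lizard, house 3 = jeep/hiking/snake, house 4 = sedan/knitting/turtle, house 5 = scooter/photography/ferret.

1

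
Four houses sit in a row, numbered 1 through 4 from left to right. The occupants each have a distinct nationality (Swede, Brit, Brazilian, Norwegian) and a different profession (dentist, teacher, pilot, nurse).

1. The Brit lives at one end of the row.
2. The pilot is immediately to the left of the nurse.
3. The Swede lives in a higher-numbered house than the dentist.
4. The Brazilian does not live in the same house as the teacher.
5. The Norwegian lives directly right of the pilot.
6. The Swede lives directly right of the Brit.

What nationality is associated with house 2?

Swede

The Swede is in house 2 (clue 6).
By clue 6, the Brit is in house 1.
Clue 3 places the dentist in house 1.
The Brazilian is narrowed to house 3 or 4; consider each.
Placing it in house 4 leads to a contradiction, so it's in house 3.
The only nationality still possible for house 4 is Norwegian.
From clue 5, the pilot must be in house 3.
House 2's profession must be teacher (nothing else left).
House 4 profession: only nurse fits.
So: house 1 = Brit/dentist, house 2 = Swede/teacher, house 3 = Brazilian/pilot, house 4 = Norwegian/nurse.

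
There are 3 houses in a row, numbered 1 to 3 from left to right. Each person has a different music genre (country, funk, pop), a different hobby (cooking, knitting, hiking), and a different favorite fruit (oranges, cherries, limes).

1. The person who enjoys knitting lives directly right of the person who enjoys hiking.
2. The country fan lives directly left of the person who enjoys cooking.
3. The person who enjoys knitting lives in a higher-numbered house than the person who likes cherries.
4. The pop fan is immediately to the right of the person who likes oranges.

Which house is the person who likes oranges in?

2

The only hobby still possible for house 1 is hiking.
The only favorite fruit still possible for house 3 is limes.
Clue 1 places the person who enjoys knitting in house 2.
The person who likes cherries is in house 1 (clue 3).
That leaves cooking as the hobby for house 3.
The only favorite fruit still possible for house 2 is oranges.
Clue 2 places the country fan in house 2.
From clue 4, the pop fan must be in house 3.
The only music genre still possible for house 1 is funk.
So: house 1 = funk/hiking/cherries, house 2 = country/knitting/oranges, house 3 = pop/cooking/limes.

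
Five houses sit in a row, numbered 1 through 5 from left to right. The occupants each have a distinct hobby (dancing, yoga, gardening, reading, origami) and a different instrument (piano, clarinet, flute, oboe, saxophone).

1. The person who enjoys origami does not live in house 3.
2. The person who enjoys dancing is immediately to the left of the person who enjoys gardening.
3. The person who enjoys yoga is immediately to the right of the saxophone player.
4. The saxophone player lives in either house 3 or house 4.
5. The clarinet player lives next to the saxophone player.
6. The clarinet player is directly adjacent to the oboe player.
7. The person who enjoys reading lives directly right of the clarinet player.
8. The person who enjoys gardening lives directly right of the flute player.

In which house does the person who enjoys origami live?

The person who enjoys yoga is narrowed to house 4 or 5; consider each.
Placing it in house 5 leads to a contradiction, so it's in house 4.
Clue 3 places the saxophone player in house 3.
The person who enjoys dancing is narrowed to house 1 or 2; consider each.
Placing it in house 1 leads to a contradiction, so it's in house 2.
Clue 2 places the person who enjoys gardening in house 3.
From clue 8, the flute player must be in house 2.
The only hobby still possible for house 1 is origami.
The only hobby still possible for house 5 is reading.
From clue 6, the oboe player must be in house 5.
House 1 instrument: only piano fits.
That leaves clarinet as the instrument for house 4.
So: house 1 = origami/piano, house 2 = dancing/flute, house 3 = gardening/saxophone, house 4 = yoga/clarinet, house 5 = reading/oboe.

1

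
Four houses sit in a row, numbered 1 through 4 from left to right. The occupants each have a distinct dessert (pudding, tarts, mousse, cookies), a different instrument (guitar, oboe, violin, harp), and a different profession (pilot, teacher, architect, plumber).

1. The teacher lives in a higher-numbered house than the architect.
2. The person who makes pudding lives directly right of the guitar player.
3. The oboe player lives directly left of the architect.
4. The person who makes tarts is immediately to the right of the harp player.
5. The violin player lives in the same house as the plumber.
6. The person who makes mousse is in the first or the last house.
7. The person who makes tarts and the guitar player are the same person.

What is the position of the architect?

So house 4 gets violin for instrument.
By clue 5, the plumber is in house 4.
House 3 instrument: only guitar fits.
House 1's profession must be pilot (nothing else left).
The only profession still possible for house 2 is architect.
The only profession still possible for house 3 is teacher.
From clue 2, the person who makes pudding must be in house 4.
The oboe player is in house 1 (clue 3).
Clue 7 places the person who makes tarts in house 3.
House 1's dessert must be mousse (nothing else left).
House 2's dessert must be cookies (nothing else left).
House 2 instrument: only harp fits.
So: house 1 = mousse/oboe/pilot, house 2 = cookies/harp/architect, house 3 = tarts/guitar/teacher, house 4 = pudding/violin/plumber.

2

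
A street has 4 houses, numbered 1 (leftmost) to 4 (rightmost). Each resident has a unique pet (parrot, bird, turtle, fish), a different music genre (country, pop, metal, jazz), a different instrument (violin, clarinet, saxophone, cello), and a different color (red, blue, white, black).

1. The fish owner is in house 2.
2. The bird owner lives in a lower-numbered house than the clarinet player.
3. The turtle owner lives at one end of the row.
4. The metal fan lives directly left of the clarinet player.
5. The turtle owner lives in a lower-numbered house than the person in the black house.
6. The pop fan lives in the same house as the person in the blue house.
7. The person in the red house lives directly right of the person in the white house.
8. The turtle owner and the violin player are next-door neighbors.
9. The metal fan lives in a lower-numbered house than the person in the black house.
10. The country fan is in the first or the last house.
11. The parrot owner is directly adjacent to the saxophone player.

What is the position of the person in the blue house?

1

By clue 1, the fish owner is in house 2.
Clue 5 places the turtle owner in house 1.
Clue 8 places the violin player in house 2.
House 4 pet: only parrot fits.
Clue 2: the clarinet player is in house 4.
Clue 4 places the metal fan in house 3.
The person in the black house is in house 4 (clue 9).
The saxophone player is in house 3 (clue 11).
House 3's pet must be bird (nothing else left).
House 1 instrument: only cello fits.
So house 3 gets red for color.
The person in the white house is in house 2 (clue 7).
That leaves blue as the color for house 1.
Clue 6: the pop fan is in house 1.
House 2's music genre must be jazz (nothing else left).
House 4's music genre must be country (nothing else left).
So: house 1 = turtle/pop/cello/blue, house 2 = fish/jazz/violin/white, house 3 = bird/metal/saxophone/red, house 4 = parrot/country/clarinet/black.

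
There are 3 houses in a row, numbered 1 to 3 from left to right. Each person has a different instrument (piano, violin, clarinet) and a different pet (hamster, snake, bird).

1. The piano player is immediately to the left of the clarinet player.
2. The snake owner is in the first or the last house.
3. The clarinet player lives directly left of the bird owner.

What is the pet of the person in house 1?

From clue 3, the clarinet player must be in house 2.
Clue 3 places the bird owner in house 3.
So house 3 gets violin for instrument.
House 2's pet must be hamster (nothing else left).
So house 1 gets piano for instrument.
House 1 pet: only snake fits.
So: house 1 = piano/snake, house 2 = clarinet/hamster, house 3 = violin/bird.

snake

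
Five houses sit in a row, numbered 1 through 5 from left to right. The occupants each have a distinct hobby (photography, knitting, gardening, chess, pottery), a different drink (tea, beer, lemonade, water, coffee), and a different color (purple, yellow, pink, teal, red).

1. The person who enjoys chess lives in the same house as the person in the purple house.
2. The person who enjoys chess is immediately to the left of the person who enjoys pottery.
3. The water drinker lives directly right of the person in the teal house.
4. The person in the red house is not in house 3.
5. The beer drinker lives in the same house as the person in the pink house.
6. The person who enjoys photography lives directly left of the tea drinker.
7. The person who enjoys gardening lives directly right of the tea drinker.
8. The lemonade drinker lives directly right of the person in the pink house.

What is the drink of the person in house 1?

The person who enjoys gardening is narrowed to house 3 or 4 or 5; consider each.
Placing it in house 3 and house 4 leads to a contradiction, so it's in house 5.
The tea drinker is in house 4 (clue 7).
Clue 6: the person who enjoys photography is in house 3.
From clue 2, the person who enjoys chess must be in house 1.
By clue 2, the person who enjoys pottery is in house 2.
House 4 hobby: only knitting fits.
So house 3 gets yellow for color.
So house 5 gets red for color.
From clue 1, the person in the purple house must be in house 1.
That leaves pink as the color for house 2.
That leaves teal as the color for house 4.
Clue 3 places the water drinker in house 5.
From clue 5, the beer drinker must be in house 2.
From clue 8, the lemonade drinker must be in house 3.
The only drink still possible for house 1 is coffee.
So: house 1 = chess/coffee/purple, house 2 = pottery/beer/pink, house 3 = photography/lemonade/yellow, house 4 = knitting/tea/teal, house 5 = gardening/water/red.

coffee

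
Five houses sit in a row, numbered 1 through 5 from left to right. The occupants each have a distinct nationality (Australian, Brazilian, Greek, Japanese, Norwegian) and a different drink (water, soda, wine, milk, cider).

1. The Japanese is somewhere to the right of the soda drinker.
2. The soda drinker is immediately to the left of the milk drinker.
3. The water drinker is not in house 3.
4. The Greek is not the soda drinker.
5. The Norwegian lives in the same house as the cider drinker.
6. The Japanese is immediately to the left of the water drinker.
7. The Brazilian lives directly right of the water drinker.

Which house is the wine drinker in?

From clue 7, the Brazilian must be in house 5.
Clue 7: the water drinker is in house 4.
From clue 6, the Japanese must be in house 3.
So house 5 gets wine for drink.
So house 3 gets milk for drink.
Clue 2: the soda drinker is in house 2.
The only drink still possible for house 1 is cider.
By clue 5, the Norwegian is in house 1.
House 2 nationality: only Australian fits.
That leaves Greek as the nationality for house 4.
So: house 1 = Norwegian/cider, house 2 = Australian/soda, house 3 = Japanese/milk, house 4 = Greek/water, house 5 = Brazilian/wine.

5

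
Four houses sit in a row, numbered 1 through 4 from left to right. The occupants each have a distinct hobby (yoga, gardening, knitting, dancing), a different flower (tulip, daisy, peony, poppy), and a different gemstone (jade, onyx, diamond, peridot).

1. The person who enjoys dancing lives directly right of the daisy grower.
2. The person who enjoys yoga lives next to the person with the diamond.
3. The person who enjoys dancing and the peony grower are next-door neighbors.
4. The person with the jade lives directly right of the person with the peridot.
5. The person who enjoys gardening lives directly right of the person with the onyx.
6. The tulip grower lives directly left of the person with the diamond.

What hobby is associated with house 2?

The person who enjoys dancing is narrowed to house 2 or 3 or 4; consider each.
Placing it in house 2 and house 4 leads to a contradiction, so it's in house 3.
Clue 1 places the daisy grower in house 2.
The only flower still possible for house 4 is peony.
From clue 6, the tulip grower must be in house 1.
By clue 6, the person with the diamond is in house 2.
The only flower still possible for house 3 is poppy.
House 4 gemstone: only jade fits.
From clue 2, the person who enjoys yoga must be in house 1.
By clue 4, the person with the peridot is in house 3.
That leaves onyx as the gemstone for house 1.
Clue 5: the person who enjoys gardening is in house 2.
The only hobby still possible for house 4 is knitting.
So: house 1 = yoga/tulip/onyx, house 2 = gardening/daisy/diamond, house 3 = dancing/poppy/peridot, house 4 = knitting/peony/jade.

gardening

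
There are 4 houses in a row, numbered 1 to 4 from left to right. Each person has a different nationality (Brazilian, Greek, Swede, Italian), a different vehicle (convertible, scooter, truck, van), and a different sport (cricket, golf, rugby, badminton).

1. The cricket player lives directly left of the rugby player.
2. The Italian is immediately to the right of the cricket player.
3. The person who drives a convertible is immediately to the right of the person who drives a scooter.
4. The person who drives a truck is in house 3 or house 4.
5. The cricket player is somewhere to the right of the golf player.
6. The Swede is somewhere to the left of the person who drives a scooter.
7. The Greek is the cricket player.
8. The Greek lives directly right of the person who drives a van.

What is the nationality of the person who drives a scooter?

House 1's vehicle must be van (nothing else left).
From clue 8, the Greek must be in house 2.
House 1 nationality: only Swede fits.
So house 2 gets scooter for vehicle.
Clue 3 places the person who drives a convertible in house 3.
Clue 7 places the cricket player in house 2.
The only vehicle still possible for house 4 is truck.
House 1 sport: only golf fits.
From clue 1, the rugby player must be in house 3.
By clue 2, the Italian is in house 3.
House 4 nationality: only Brazilian fits.
House 4's sport must be badminton (nothing else left).
So: house 1 = Swede/van/golf, house 2 = Greek/scooter/cricket, house 3 = Italian/convertible/rugby, house 4 = Brazilian/truck/badminton.

Greek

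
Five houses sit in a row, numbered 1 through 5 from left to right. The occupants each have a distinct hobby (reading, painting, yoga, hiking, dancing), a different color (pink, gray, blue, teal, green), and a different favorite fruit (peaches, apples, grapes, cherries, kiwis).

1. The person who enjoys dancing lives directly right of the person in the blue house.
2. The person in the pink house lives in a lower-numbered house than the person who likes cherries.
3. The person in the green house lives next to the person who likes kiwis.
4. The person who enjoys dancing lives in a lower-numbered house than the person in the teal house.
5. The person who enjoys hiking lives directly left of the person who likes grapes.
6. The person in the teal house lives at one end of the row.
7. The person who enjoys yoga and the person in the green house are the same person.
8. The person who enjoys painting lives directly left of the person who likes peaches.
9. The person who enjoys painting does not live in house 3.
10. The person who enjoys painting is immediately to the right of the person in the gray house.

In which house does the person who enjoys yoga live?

4

Clue 6: the person in the teal house is in house 5.
That leaves reading as the hobby for house 5.
The person who enjoys painting is narrowed to house 2 or 4; consider each.
Placing it in house 4 leads to a contradiction, so it's in house 2.
The person who likes peaches is in house 3 (clue 8).
By clue 10, the person in the gray house is in house 1.
The only hobby still possible for house 1 is hiking.
By clue 5, the person who likes grapes is in house 2.
House 1's favorite fruit must be apples (nothing else left).
The person who enjoys dancing is narrowed to house 3 or 4; consider each.
Placing it in house 4 leads to a contradiction, so it's in house 3.
Clue 1: the person in the blue house is in house 2.
House 4's hobby must be yoga (nothing else left).
By clue 7, the person in the green house is in house 4.
House 3's color must be pink (nothing else left).
The person who likes kiwis is in house 5 (clue 3).
So house 4 gets cherries for favorite fruit.
So: house 1 = hiking/gray/apples, house 2 = painting/blue/grapes, house 3 = dancing/pink/peaches, house 4 = yoga/green/cherries, house 5 = reading/teal/kiwis.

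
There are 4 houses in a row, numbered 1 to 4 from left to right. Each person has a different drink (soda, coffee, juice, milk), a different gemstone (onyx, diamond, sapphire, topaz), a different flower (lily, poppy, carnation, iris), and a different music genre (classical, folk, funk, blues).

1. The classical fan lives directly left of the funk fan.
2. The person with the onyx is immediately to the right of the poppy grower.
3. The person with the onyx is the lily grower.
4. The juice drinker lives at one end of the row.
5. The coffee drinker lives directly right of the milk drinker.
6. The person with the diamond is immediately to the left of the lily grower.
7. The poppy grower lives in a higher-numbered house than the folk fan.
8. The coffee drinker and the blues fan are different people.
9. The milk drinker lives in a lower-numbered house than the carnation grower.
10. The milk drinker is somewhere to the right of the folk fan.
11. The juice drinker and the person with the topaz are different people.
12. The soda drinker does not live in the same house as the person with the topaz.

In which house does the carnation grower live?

That leaves iris as the flower for house 1.
The only flower still possible for house 2 is poppy.
The person with the onyx is in house 3 (clue 2).
The lily grower is in house 3 (clue 3).
The person with the diamond is in house 2 (clue 6).
Clue 7: the folk fan is in house 1.
House 4 flower: only carnation fits.
The coffee drinker is narrowed to house 3 or 4; consider each.
Placing it in house 3 leads to a contradiction, so it's in house 4.
From clue 5, the milk drinker must be in house 3.
So house 1 gets juice for drink.
The only drink still possible for house 2 is soda.
House 4's music genre must be funk (nothing else left).
From clue 1, the classical fan must be in house 3.
From clue 11, the person with the topaz must be in house 4.
The only gemstone still possible for house 1 is sapphire.
The only music genre still possible for house 2 is blues.
So: house 1 = juice/sapphire/iris/folk, house 2 = soda/diamond/poppy/blues, house 3 = milk/onyx/lily/classical, house 4 = coffee/topaz/carnation/funk.

4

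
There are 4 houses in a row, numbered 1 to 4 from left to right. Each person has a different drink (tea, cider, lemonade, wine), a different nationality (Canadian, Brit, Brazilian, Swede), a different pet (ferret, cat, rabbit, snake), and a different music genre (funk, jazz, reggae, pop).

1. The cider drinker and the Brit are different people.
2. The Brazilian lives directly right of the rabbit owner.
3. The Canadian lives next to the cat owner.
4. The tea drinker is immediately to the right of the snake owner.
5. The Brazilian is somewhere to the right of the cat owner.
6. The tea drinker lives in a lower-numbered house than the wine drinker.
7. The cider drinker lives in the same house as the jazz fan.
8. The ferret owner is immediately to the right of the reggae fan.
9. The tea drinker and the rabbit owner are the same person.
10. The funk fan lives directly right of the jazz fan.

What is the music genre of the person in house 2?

funk

House 4 pet: only ferret fits.
Clue 8: the reggae fan is in house 3.
The funk fan is in house 2 (clue 10).
Clue 10 places the jazz fan in house 1.
The only music genre still possible for house 4 is pop.
By clue 7, the cider drinker is in house 1.
The tea drinker is narrowed to house 2 or 3; consider each.
Placing it in house 2 leads to a contradiction, so it's in house 3.
By clue 4, the snake owner is in house 2.
From clue 6, the wine drinker must be in house 4.
Clue 9: the rabbit owner is in house 3.
That leaves lemonade as the drink for house 2.
So house 1 gets cat for pet.
The Brazilian is in house 4 (clue 2).
Clue 3 places the Canadian in house 2.
The only nationality still possible for house 1 is Swede.
House 3 nationality: only Brit fits.
So: house 1 = cider/Swede/cat/jazz, house 2 = lemonade/Canadian/snake/funk, house 3 = tea/Brit/rabbit/reggae, house 4 = wine/Brazilian/ferret/pop.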